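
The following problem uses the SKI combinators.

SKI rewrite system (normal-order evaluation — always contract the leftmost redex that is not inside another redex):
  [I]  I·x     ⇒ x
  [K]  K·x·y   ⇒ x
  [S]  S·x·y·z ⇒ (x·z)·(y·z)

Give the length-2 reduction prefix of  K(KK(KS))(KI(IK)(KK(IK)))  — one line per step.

Answer: after 2 steps: K

Reduction:
  start: K(KK(KS))(KI(IK)(KK(IK)))
  step 1: KK(KS)
  step 2: K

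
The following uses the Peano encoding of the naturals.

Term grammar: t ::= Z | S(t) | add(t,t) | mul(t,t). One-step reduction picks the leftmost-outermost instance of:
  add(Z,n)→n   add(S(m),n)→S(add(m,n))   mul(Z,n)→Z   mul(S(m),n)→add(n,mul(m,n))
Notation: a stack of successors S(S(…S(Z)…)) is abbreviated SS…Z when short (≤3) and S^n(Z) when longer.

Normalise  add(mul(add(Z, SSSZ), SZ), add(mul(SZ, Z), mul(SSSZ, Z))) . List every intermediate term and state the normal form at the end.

  start: add(mul(add(Z, SSSZ), SZ), add(mul(SZ, Z), mul(SSSZ, Z)))
  →1  add(mul(SSSZ, SZ), add(mul(SZ, Z), mul(SSSZ, Z)))
  →2  add(add(SZ, mul(SSZ, SZ)), add(mul(SZ, Z), mul(SSSZ, Z)))
  →3  add(S(add(Z, mul(SSZ, SZ))), add(mul(SZ, Z), mul(SSSZ, Z)))
  →4  S(add(add(Z, mul(SSZ, SZ)), add(mul(SZ, Z), mul(SSSZ, Z))))
  →5  S(add(mul(SSZ, SZ), add(mul(SZ, Z), mul(SSSZ, Z))))
  →6  S(add(add(SZ, mul(SZ, SZ)), add(mul(SZ, Z), mul(SSSZ, Z))))
  →7  S(add(S(add(Z, mul(SZ, SZ))), add(mul(SZ, Z), mul(SSSZ, Z))))
  →8  S(S(add(add(Z, mul(SZ, SZ)), add(mul(SZ, Z), mul(SSSZ, Z)))))
  →9  S(S(add(mul(SZ, SZ), add(mul(SZ, Z), mul(SSSZ, Z)))))
  →10  S(S(add(add(SZ, mul(Z, SZ)), add(mul(SZ, Z), mul(SSSZ, Z)))))
  →11  S(S(add(S(add(Z, mul(Z, SZ))), add(mul(SZ, Z), mul(SSSZ, Z)))))
  →12  S(S(S(add(add(Z, mul(Z, SZ)), add(mul(SZ, Z), mul(SSSZ, Z))))))
  →13  S(S(S(add(mul(Z, SZ), add(mul(SZ, Z), mul(SSSZ, Z))))))
  →14  S(S(S(add(Z, add(mul(SZ, Z), mul(SSSZ, Z))))))
  →15  S(S(S(add(mul(SZ, Z), mul(SSSZ, Z)))))
  →16  S(S(S(add(add(Z, mul(Z, Z)), mul(SSSZ, Z)))))
  →17  S(S(S(add(mul(Z, Z), mul(SSSZ, Z)))))
  →18  S(S(S(add(Z, mul(SSSZ, Z)))))
  →19  S(S(S(mul(SSSZ, Z))))
  →20  S(S(S(add(Z, mul(SSZ, Z)))))
  →21  S(S(S(mul(SSZ, Z))))
  →22  S(S(S(add(Z, mul(SZ, Z)))))
  →23  S(S(S(mul(SZ, Z))))
  →24  S(S(S(add(Z, mul(Z, Z)))))
  →25  S(S(S(mul(Z, Z))))
  →26  SSSZ

Answer: normal form = SSSZ  (in 26 steps)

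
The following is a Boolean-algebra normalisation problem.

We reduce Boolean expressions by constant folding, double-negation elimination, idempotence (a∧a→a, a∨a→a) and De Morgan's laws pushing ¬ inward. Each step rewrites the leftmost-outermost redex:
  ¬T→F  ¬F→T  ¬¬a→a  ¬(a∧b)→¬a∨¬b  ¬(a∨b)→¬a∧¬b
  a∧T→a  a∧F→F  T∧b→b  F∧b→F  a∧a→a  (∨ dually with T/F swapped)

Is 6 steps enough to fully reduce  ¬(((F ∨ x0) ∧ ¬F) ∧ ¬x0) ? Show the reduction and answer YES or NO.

Answer: NO — after 6 steps the term is (¬x0 ∨ F) ∨ ¬¬x0, not yet normal

Reduction:
  start: ¬(((F ∨ x0) ∧ ¬F) ∧ ¬x0)
  [1] ¬((F ∨ x0) ∧ ¬F) ∨ ¬¬x0
  [2] (¬(F ∨ x0) ∨ ¬¬F) ∨ ¬¬x0
  [3] ((¬F ∧ ¬x0) ∨ ¬¬F) ∨ ¬¬x0
  [4] ((T ∧ ¬x0) ∨ ¬¬F) ∨ ¬¬x0
  [5] (¬x0 ∨ ¬¬F) ∨ ¬¬x0
  [6] (¬x0 ∨ F) ∨ ¬¬x0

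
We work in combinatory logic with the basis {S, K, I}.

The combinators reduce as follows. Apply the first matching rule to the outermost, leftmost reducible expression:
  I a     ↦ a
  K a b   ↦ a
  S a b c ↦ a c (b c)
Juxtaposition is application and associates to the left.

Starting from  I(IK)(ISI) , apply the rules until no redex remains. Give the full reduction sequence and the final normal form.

Answer: normal form = K(SI)  (in 3 steps)

Derivation:
  start: I(IK)(ISI)
  [1] IK(ISI)
  [2] K(ISI)
  [3] K(SI)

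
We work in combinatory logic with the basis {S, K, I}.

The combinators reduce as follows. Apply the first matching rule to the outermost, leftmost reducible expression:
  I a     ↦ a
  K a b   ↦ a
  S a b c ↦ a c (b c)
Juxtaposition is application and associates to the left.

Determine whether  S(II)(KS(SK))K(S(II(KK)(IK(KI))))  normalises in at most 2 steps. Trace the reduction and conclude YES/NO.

Answer: NO — after 2 steps the term is IK(KS(SK)K)(S(II(KK)(IK(KI)))), not yet normal

Working:
  start: S(II)(KS(SK))K(S(II(KK)(IK(KI))))
  [1] IIK(KS(SK)K)(S(II(KK)(IK(KI))))
  [2] IK(KS(SK)K)(S(II(KK)(IK(KI))))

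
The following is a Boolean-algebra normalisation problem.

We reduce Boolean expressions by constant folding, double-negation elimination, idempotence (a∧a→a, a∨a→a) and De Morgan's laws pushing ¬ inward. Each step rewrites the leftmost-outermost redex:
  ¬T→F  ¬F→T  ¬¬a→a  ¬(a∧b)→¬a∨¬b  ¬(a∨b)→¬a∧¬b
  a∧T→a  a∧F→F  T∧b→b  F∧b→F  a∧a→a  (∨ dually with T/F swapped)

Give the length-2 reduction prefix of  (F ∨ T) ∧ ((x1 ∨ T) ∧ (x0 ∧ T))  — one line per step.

Answer: after 2 steps: (x1 ∨ T) ∧ (x0 ∧ T)

Derivation:
  start: (F ∨ T) ∧ ((x1 ∨ T) ∧ (x0 ∧ T))
  [1] T ∧ ((x1 ∨ T) ∧ (x0 ∧ T))
  [2] (x1 ∨ T) ∧ (x0 ∧ T)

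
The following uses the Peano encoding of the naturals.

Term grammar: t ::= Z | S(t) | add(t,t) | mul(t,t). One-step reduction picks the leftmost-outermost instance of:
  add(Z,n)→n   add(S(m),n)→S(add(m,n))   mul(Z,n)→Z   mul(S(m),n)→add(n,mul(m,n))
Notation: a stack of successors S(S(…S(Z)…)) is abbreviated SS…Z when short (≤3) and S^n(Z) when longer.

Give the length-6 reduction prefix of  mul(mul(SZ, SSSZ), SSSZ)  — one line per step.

Answer: after 6 steps: S(S(S(add(Z, mul(add(SSZ, mul(Z, SSSZ)), SSSZ)))))

Derivation:
  start: mul(mul(SZ, SSSZ), SSSZ)
  [1] mul(add(SSSZ, mul(Z, SSSZ)), SSSZ)
  [2] mul(S(add(SSZ, mul(Z, SSSZ))), SSSZ)
  [3] add(SSSZ, mul(add(SSZ, mul(Z, SSSZ)), SSSZ))
  [4] S(add(SSZ, mul(add(SSZ, mul(Z, SSSZ)), SSSZ)))
  [5] S(S(add(SZ, mul(add(SSZ, mul(Z, SSSZ)), SSSZ))))
  [6] S(S(S(add(Z, mul(add(SSZ, mul(Z, SSSZ)), SSSZ)))))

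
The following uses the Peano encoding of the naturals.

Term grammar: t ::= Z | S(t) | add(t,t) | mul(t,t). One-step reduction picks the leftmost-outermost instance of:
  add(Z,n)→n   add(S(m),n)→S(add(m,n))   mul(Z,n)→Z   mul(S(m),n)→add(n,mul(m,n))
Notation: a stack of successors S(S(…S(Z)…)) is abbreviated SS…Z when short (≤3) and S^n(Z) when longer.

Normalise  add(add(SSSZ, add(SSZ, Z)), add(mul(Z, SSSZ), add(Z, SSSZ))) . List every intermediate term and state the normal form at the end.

Answer: normal form = S^8(Z)  (in 16 steps)

Derivation:
  start: add(add(SSSZ, add(SSZ, Z)), add(mul(Z, SSSZ), add(Z, SSSZ)))
  step 1: add(S(add(SSZ, add(SSZ, Z))), add(mul(Z, SSSZ), add(Z, SSSZ)))
  step 2: S(add(add(SSZ, add(SSZ, Z)), add(mul(Z, SSSZ), add(Z, SSSZ))))
  step 3: S(add(S(add(SZ, add(SSZ, Z))), add(mul(Z, SSSZ), add(Z, SSSZ))))
  step 4: S(S(add(add(SZ, add(SSZ, Z)), add(mul(Z, SSSZ), add(Z, SSSZ)))))
  step 5: S(S(add(S(add(Z, add(SSZ, Z))), add(mul(Z, SSSZ), add(Z, SSSZ)))))
  step 6: S(S(S(add(add(Z, add(SSZ, Z)), add(mul(Z, SSSZ), add(Z, SSSZ))))))
  step 7: S(S(S(add(add(SSZ, Z), add(mul(Z, SSSZ), add(Z, SSSZ))))))
  step 8: S(S(S(add(S(add(SZ, Z)), add(mul(Z, SSSZ), add(Z, SSSZ))))))
  step 9: S(S(S(S(add(add(SZ, Z), add(mul(Z, SSSZ), add(Z, SSSZ)))))))
  step 10: S(S(S(S(add(S(add(Z, Z)), add(mul(Z, SSSZ), add(Z, SSSZ)))))))
  step 11: S(S(S(S(S(add(add(Z, Z), add(mul(Z, SSSZ), add(Z, SSSZ))))))))
  step 12: S(S(S(S(S(add(Z, add(mul(Z, SSSZ), add(Z, SSSZ))))))))
  step 13: S(S(S(S(S(add(mul(Z, SSSZ), add(Z, SSSZ)))))))
  step 14: S(S(S(S(S(add(Z, add(Z, SSSZ)))))))
  step 15: S(S(S(S(S(add(Z, SSSZ))))))
  step 16: S^8(Z)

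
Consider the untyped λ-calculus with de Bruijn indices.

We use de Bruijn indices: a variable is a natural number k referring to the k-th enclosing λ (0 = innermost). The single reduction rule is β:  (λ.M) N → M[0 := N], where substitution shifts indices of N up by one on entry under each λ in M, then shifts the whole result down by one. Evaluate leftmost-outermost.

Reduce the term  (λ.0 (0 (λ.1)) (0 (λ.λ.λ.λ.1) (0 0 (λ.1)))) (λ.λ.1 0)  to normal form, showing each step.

  start: (λ.0 (0 (λ.1)) (0 (λ.λ.λ.λ.1) (0 0 (λ.1)))) (λ.λ.1 0)
  →1  (λ.λ.1 0) ((λ.λ.1 0) (λ.λ.λ.1 0)) ((λ.λ.1 0) (λ.λ.λ.λ.1) ((λ.λ.1 0) (λ.λ.1 0) (λ.λ.λ.1 0)))
  →2  (λ.(λ.λ.1 0) (λ.λ.λ.1 0) 0) ((λ.λ.1 0) (λ.λ.λ.λ.1) ((λ.λ.1 0) (λ.λ.1 0) (λ.λ.λ.1 0)))
  →3  (λ.λ.1 0) (λ.λ.λ.1 0) ((λ.λ.1 0) (λ.λ.λ.λ.1) ((λ.λ.1 0) (λ.λ.1 0) (λ.λ.λ.1 0)))
  →4  (λ.(λ.λ.λ.1 0) 0) ((λ.λ.1 0) (λ.λ.λ.λ.1) ((λ.λ.1 0) (λ.λ.1 0) (λ.λ.λ.1 0)))
  →5  (λ.λ.λ.1 0) ((λ.λ.1 0) (λ.λ.λ.λ.1) ((λ.λ.1 0) (λ.λ.1 0) (λ.λ.λ.1 0)))
  →6  λ.λ.1 0

Answer: normal form = λ.λ.1 0  (in 6 steps)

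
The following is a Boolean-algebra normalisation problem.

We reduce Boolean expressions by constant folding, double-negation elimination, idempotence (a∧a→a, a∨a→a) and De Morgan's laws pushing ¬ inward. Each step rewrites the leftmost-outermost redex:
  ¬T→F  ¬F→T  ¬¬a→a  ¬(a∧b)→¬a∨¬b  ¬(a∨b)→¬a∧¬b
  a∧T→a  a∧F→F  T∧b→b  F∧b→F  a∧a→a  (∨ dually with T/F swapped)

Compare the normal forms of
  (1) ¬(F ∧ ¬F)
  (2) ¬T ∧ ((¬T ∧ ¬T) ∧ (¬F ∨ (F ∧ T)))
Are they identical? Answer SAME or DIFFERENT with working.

Term A:
  start: ¬(F ∧ ¬F)
  step 1: ¬F ∨ ¬¬F
  step 2: T ∨ ¬¬F
  step 3: T

Term B:
  start: ¬T ∧ ((¬T ∧ ¬T) ∧ (¬F ∨ (F ∧ T)))
  step 1: F ∧ ((¬T ∧ ¬T) ∧ (¬F ∨ (F ∧ T)))
  step 2: F

Answer: DIFFERENT — A ⇓ T, B ⇓ F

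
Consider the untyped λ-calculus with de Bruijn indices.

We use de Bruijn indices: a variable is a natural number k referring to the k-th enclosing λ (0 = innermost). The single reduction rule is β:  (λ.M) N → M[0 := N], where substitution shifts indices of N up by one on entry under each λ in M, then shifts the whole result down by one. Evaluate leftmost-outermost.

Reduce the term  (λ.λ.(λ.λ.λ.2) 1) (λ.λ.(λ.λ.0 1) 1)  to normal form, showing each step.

Answer: normal form = λ.λ.λ.λ.λ.λ.0 2  (in 3 steps)

Derivation:
  start: (λ.λ.(λ.λ.λ.2) 1) (λ.λ.(λ.λ.0 1) 1)
  →1  λ.(λ.λ.λ.2) (λ.λ.(λ.λ.0 1) 1)
  →2  λ.λ.λ.λ.λ.(λ.λ.0 1) 1
  →3  λ.λ.λ.λ.λ.λ.0 2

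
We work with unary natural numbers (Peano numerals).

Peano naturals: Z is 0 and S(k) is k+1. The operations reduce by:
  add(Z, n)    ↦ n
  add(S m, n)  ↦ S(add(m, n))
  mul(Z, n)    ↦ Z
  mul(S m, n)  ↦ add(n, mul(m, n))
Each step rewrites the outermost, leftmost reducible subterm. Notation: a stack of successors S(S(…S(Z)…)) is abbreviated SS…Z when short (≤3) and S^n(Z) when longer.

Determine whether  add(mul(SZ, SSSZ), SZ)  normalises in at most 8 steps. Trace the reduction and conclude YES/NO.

  start: add(mul(SZ, SSSZ), SZ)
  step 1: add(add(SSSZ, mul(Z, SSSZ)), SZ)
  step 2: add(S(add(SSZ, mul(Z, SSSZ))), SZ)
  step 3: S(add(add(SSZ, mul(Z, SSSZ)), SZ))
  step 4: S(add(S(add(SZ, mul(Z, SSSZ))), SZ))
  step 5: S(S(add(add(SZ, mul(Z, SSSZ)), SZ)))
  step 6: S(S(add(S(add(Z, mul(Z, SSSZ))), SZ)))
  step 7: S(S(S(add(add(Z, mul(Z, SSSZ)), SZ))))
  step 8: S(S(S(add(mul(Z, SSSZ), SZ))))

Answer: NO — after 8 steps the term is S(S(S(add(mul(Z, SSSZ), SZ)))), not yet normal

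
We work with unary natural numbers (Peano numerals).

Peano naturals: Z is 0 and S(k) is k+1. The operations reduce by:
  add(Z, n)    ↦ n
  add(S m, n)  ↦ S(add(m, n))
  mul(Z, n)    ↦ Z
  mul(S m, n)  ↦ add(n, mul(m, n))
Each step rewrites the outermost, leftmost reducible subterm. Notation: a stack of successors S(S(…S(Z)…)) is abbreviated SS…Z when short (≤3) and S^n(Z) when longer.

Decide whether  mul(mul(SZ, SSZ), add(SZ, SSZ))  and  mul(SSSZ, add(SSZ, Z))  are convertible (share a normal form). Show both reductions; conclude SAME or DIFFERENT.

Answer: SAME — A ⇓ S^6(Z), B ⇓ S^6(Z)

Reduction:
Term A:
  start: mul(mul(SZ, SSZ), add(SZ, SSZ))
  [1] mul(add(SSZ, mul(Z, SSZ)), add(SZ, SSZ))
  [2] mul(S(add(SZ, mul(Z, SSZ))), add(SZ, SSZ))
  [3] add(add(SZ, SSZ), mul(add(SZ, mul(Z, SSZ)), add(SZ, SSZ)))
  [4] add(S(add(Z, SSZ)), mul(add(SZ, mul(Z, SSZ)), add(SZ, SSZ)))
  [5] S(add(add(Z, SSZ), mul(add(SZ, mul(Z, SSZ)), add(SZ, SSZ))))
  [6] S(add(SSZ, mul(add(SZ, mul(Z, SSZ)), add(SZ, SSZ))))
  [7] S(S(add(SZ, mul(add(SZ, mul(Z, SSZ)), add(SZ, SSZ)))))
  [8] S(S(S(add(Z, mul(add(SZ, mul(Z, SSZ)), add(SZ, SSZ))))))
  [9] S(S(S(mul(add(SZ, mul(Z, SSZ)), add(SZ, SSZ)))))
  [10] S(S(S(mul(S(add(Z, mul(Z, SSZ))), add(SZ, SSZ)))))
  [11] S(S(S(add(add(SZ, SSZ), mul(add(Z, mul(Z, SSZ)), add(SZ, SSZ))))))
  [12] S(S(S(add(S(add(Z, SSZ)), mul(add(Z, mul(Z, SSZ)), add(SZ, SSZ))))))
  [13] S(S(S(S(add(add(Z, SSZ), mul(add(Z, mul(Z, SSZ)), add(SZ, SSZ)))))))
  [14] S(S(S(S(add(SSZ, mul(add(Z, mul(Z, SSZ)), add(SZ, SSZ)))))))
  [15] S(S(S(S(S(add(SZ, mul(add(Z, mul(Z, SSZ)), add(SZ, SSZ))))))))
  [16] S(S(S(S(S(S(add(Z, mul(add(Z, mul(Z, SSZ)), add(SZ, SSZ)))))))))
  [17] S(S(S(S(S(S(mul(add(Z, mul(Z, SSZ)), add(SZ, SSZ))))))))
  [18] S(S(S(S(S(S(mul(mul(Z, SSZ), add(SZ, SSZ))))))))
  [19] S(S(S(S(S(S(mul(Z, add(SZ, SSZ))))))))
  [20] S^6(Z)

Term B:
  start: mul(SSSZ, add(SSZ, Z))
  [1] add(add(SSZ, Z), mul(SSZ, add(SSZ, Z)))
  [2] add(S(add(SZ, Z)), mul(SSZ, add(SSZ, Z)))
  [3] S(add(add(SZ, Z), mul(SSZ, add(SSZ, Z))))
  [4] S(add(S(add(Z, Z)), mul(SSZ, add(SSZ, Z))))
  [5] S(S(add(add(Z, Z), mul(SSZ, add(SSZ, Z)))))
  [6] S(S(add(Z, mul(SSZ, add(SSZ, Z)))))
  [7] S(S(mul(SSZ, add(SSZ, Z))))
  [8] S(S(add(add(SSZ, Z), mul(SZ, add(SSZ, Z)))))
  [9] S(S(add(S(add(SZ, Z)), mul(SZ, add(SSZ, Z)))))
  [10] S(S(S(add(add(SZ, Z), mul(SZ, add(SSZ, Z))))))
  [11] S(S(S(add(S(add(Z, Z)), mul(SZ, add(SSZ, Z))))))
  [12] S(S(S(S(add(add(Z, Z), mul(SZ, add(SSZ, Z)))))))
  [13] S(S(S(S(add(Z, mul(SZ, add(SSZ, Z)))))))
  [14] S(S(S(S(mul(SZ, add(SSZ, Z))))))
  [15] S(S(S(S(add(add(SSZ, Z), mul(Z, add(SSZ, Z)))))))
  [16] S(S(S(S(add(S(add(SZ, Z)), mul(Z, add(SSZ, Z)))))))
  [17] S(S(S(S(S(add(add(SZ, Z), mul(Z, add(SSZ, Z))))))))
  [18] S(S(S(S(S(add(S(add(Z, Z)), mul(Z, add(SSZ, Z))))))))
  [19] S(S(S(S(S(S(add(add(Z, Z), mul(Z, add(SSZ, Z)))))))))
  [20] S(S(S(S(S(S(add(Z, mul(Z, add(SSZ, Z)))))))))
  [21] S(S(S(S(S(S(mul(Z, add(SSZ, Z))))))))
  [22] S^6(Z)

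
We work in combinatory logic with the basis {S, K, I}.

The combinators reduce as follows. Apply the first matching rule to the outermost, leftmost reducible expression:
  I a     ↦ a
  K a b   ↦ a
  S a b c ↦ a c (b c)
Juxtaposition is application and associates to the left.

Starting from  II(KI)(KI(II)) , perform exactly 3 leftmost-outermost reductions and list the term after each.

Answer: after 3 steps: I

Reduction:
  start: II(KI)(KI(II))
  [1] I(KI)(KI(II))
  [2] KI(KI(II))
  [3] I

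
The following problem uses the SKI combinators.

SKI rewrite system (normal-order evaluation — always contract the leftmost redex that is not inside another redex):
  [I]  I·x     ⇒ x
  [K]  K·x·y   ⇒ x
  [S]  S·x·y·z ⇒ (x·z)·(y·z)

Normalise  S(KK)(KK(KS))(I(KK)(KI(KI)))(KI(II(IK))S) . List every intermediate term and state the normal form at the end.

  start: S(KK)(KK(KS))(I(KK)(KI(KI)))(KI(II(IK))S)
  →1  KK(I(KK)(KI(KI)))(KK(KS)(I(KK)(KI(KI))))(KI(II(IK))S)
  →2  K(KK(KS)(I(KK)(KI(KI))))(KI(II(IK))S)
  →3  KK(KS)(I(KK)(KI(KI)))
  →4  K(I(KK)(KI(KI)))
  →5  K(KK(KI(KI)))
  →6  KK

Answer: normal form = KK  (in 6 steps)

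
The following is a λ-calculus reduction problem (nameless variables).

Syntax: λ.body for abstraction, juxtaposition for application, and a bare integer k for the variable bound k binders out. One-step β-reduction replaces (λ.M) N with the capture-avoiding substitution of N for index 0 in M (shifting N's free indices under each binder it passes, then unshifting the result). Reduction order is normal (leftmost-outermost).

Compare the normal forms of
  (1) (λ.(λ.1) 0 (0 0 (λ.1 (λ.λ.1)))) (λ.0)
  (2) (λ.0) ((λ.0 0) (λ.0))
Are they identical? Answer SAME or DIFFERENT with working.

Term A:
  start: (λ.(λ.1) 0 (0 0 (λ.1 (λ.λ.1)))) (λ.0)
  →1  (λ.λ.0) (λ.0) ((λ.0) (λ.0) (λ.(λ.0) (λ.λ.1)))
  →2  (λ.0) ((λ.0) (λ.0) (λ.(λ.0) (λ.λ.1)))
  →3  (λ.0) (λ.0) (λ.(λ.0) (λ.λ.1))
  →4  (λ.0) (λ.(λ.0) (λ.λ.1))
  →5  λ.(λ.0) (λ.λ.1)
  →6  λ.λ.λ.1

Term B:
  start: (λ.0) ((λ.0 0) (λ.0))
  →1  (λ.0 0) (λ.0)
  →2  (λ.0) (λ.0)
  →3  λ.0

Answer: DIFFERENT — A ⇓ λ.λ.λ.1, B ⇓ λ.0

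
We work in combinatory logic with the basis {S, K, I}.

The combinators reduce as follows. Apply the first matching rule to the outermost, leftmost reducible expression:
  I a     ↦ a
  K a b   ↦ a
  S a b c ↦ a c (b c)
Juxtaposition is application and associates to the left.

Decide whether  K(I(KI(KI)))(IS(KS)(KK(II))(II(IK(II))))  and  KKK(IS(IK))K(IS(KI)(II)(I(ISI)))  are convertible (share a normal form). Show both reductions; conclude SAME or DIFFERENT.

Term A:
  start: K(I(KI(KI)))(IS(KS)(KK(II))(II(IK(II))))
  step 1: I(KI(KI))
  step 2: KI(KI)
  step 3: I

Term B:
  start: KKK(IS(IK))K(IS(KI)(II)(I(ISI)))
  step 1: K(IS(IK))K(IS(KI)(II)(I(ISI)))
  step 2: IS(IK)(IS(KI)(II)(I(ISI)))
  step 3: S(IK)(IS(KI)(II)(I(ISI)))
  step 4: SK(IS(KI)(II)(I(ISI)))
  step 5: SK(S(KI)(II)(I(ISI)))
  step 6: SK(KI(I(ISI))(II(I(ISI))))
  step 7: SK(I(II(I(ISI))))
  step 8: SK(II(I(ISI)))
  step 9: SK(I(I(ISI)))
  step 10: SK(I(ISI))
  step 11: SK(ISI)
  step 12: SK(SI)

Answer: DIFFERENT — A ⇓ I, B ⇓ SK(SI)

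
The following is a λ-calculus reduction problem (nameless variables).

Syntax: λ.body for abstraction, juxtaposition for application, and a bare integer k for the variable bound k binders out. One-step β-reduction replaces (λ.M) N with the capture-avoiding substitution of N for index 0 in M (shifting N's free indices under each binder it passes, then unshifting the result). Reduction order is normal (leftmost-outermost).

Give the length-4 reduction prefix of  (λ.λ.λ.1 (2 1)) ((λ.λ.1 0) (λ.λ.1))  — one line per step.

  start: (λ.λ.λ.1 (2 1)) ((λ.λ.1 0) (λ.λ.1))
  →1  λ.λ.1 ((λ.λ.1 0) (λ.λ.1) 1)
  →2  λ.λ.1 ((λ.(λ.λ.1) 0) 1)
  →3  λ.λ.1 ((λ.λ.1) 1)
  →4  λ.λ.1 (λ.2)

Answer: after 4 steps: λ.λ.1 (λ.2)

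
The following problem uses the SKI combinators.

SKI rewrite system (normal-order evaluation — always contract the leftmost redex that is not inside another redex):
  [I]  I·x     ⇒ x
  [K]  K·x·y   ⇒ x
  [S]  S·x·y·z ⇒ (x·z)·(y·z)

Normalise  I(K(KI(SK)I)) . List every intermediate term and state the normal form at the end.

Answer: normal form = KI  (in 3 steps)

Reduction:
  start: I(K(KI(SK)I))
  [1] K(KI(SK)I)
  [2] K(II)
  [3] KI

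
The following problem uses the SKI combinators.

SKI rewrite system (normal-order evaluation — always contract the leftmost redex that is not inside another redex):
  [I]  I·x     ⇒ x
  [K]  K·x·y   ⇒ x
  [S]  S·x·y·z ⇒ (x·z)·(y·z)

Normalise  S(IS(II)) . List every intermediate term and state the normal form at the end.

Answer: normal form = S(SI)  (in 2 steps)

Derivation:
  start: S(IS(II))
  →1  S(S(II))
  →2  S(SI)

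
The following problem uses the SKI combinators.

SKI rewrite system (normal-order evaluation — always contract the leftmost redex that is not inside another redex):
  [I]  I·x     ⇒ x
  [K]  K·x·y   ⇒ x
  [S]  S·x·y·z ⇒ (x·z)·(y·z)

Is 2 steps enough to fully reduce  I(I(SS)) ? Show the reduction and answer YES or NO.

Answer: YES — reaches normal form SS in 2 ≤ 2 steps

Working:
  start: I(I(SS))
  step 1: I(SS)
  step 2: SS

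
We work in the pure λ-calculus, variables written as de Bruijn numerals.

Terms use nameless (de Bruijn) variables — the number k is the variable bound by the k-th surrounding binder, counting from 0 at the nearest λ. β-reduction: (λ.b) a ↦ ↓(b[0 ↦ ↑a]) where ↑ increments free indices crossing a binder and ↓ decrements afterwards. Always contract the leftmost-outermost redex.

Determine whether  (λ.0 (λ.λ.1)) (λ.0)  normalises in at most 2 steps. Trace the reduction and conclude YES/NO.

Answer: YES — reaches normal form λ.λ.1 in 2 ≤ 2 steps

Working:
  start: (λ.0 (λ.λ.1)) (λ.0)
  [1] (λ.0) (λ.λ.1)
  [2] λ.λ.1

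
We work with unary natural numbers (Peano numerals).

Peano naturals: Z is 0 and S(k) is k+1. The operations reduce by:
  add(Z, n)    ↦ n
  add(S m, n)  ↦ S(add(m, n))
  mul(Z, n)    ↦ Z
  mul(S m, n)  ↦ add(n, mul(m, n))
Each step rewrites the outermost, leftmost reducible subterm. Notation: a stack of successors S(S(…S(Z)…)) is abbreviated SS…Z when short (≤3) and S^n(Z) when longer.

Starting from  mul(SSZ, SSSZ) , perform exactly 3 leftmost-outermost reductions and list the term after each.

Answer: after 3 steps: S(S(add(SZ, mul(SZ, SSSZ))))

Derivation:
  start: mul(SSZ, SSSZ)
  step 1: add(SSSZ, mul(SZ, SSSZ))
  step 2: S(add(SSZ, mul(SZ, SSSZ)))
  step 3: S(S(add(SZ, mul(SZ, SSSZ))))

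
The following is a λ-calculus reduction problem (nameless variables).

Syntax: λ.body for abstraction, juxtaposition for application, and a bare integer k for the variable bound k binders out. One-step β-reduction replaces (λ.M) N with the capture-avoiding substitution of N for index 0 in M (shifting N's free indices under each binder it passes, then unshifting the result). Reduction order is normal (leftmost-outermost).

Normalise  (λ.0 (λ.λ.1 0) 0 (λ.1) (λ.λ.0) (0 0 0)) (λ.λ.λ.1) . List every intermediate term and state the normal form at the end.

  start: (λ.0 (λ.λ.1 0) 0 (λ.1) (λ.λ.0) (0 0 0)) (λ.λ.λ.1)
  step 1: (λ.λ.λ.1) (λ.λ.1 0) (λ.λ.λ.1) (λ.λ.λ.λ.1) (λ.λ.0) ((λ.λ.λ.1) (λ.λ.λ.1) (λ.λ.λ.1))
  step 2: (λ.λ.1) (λ.λ.λ.1) (λ.λ.λ.λ.1) (λ.λ.0) ((λ.λ.λ.1) (λ.λ.λ.1) (λ.λ.λ.1))
  step 3: (λ.λ.λ.λ.1) (λ.λ.λ.λ.1) (λ.λ.0) ((λ.λ.λ.1) (λ.λ.λ.1) (λ.λ.λ.1))
  step 4: (λ.λ.λ.1) (λ.λ.0) ((λ.λ.λ.1) (λ.λ.λ.1) (λ.λ.λ.1))
  step 5: (λ.λ.1) ((λ.λ.λ.1) (λ.λ.λ.1) (λ.λ.λ.1))
  step 6: λ.(λ.λ.λ.1) (λ.λ.λ.1) (λ.λ.λ.1)
  step 7: λ.(λ.λ.1) (λ.λ.λ.1)
  step 8: λ.λ.λ.λ.λ.1

Answer: normal form = λ.λ.λ.λ.λ.1  (in 8 steps)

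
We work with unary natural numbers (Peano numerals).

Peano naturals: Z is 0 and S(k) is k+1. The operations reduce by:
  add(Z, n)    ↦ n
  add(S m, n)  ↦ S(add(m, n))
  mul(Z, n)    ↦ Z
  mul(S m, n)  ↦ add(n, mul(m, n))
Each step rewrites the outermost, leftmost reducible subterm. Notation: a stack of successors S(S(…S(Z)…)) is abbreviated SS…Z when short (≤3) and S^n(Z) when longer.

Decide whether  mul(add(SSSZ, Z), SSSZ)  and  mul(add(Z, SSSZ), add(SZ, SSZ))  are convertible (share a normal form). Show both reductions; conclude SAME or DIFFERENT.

Answer: SAME — A ⇓ S^9(Z), B ⇓ S^9(Z)

Working:
Term A:
  start: mul(add(SSSZ, Z), SSSZ)
  [1] mul(S(add(SSZ, Z)), SSSZ)
  [2] add(SSSZ, mul(add(SSZ, Z), SSSZ))
  [3] S(add(SSZ, mul(add(SSZ, Z), SSSZ)))
  [4] S(S(add(SZ, mul(add(SSZ, Z), SSSZ))))
  [5] S(S(S(add(Z, mul(add(SSZ, Z), SSSZ)))))
  [6] S(S(S(mul(add(SSZ, Z), SSSZ))))
  [7] S(S(S(mul(S(add(SZ, Z)), SSSZ))))
  [8] S(S(S(add(SSSZ, mul(add(SZ, Z), SSSZ)))))
  [9] S(S(S(S(add(SSZ, mul(add(SZ, Z), SSSZ))))))
  [10] S(S(S(S(S(add(SZ, mul(add(SZ, Z), SSSZ)))))))
  [11] S(S(S(S(S(S(add(Z, mul(add(SZ, Z), SSSZ))))))))
  [12] S(S(S(S(S(S(mul(add(SZ, Z), SSSZ)))))))
  [13] S(S(S(S(S(S(mul(S(add(Z, Z)), SSSZ)))))))
  [14] S(S(S(S(S(S(add(SSSZ, mul(add(Z, Z), SSSZ))))))))
  [15] S(S(S(S(S(S(S(add(SSZ, mul(add(Z, Z), SSSZ)))))))))
  [16] S(S(S(S(S(S(S(S(add(SZ, mul(add(Z, Z), SSSZ))))))))))
  [17] S(S(S(S(S(S(S(S(S(add(Z, mul(add(Z, Z), SSSZ)))))))))))
  [18] S(S(S(S(S(S(S(S(S(mul(add(Z, Z), SSSZ))))))))))
  [19] S(S(S(S(S(S(S(S(S(mul(Z, SSSZ))))))))))
  [20] S^9(Z)

Term B:
  start: mul(add(Z, SSSZ), add(SZ, SSZ))
  [1] mul(SSSZ, add(SZ, SSZ))
  [2] add(add(SZ, SSZ), mul(SSZ, add(SZ, SSZ)))
  [3] add(S(add(Z, SSZ)), mul(SSZ, add(SZ, SSZ)))
  [4] S(add(add(Z, SSZ), mul(SSZ, add(SZ, SSZ))))
  [5] S(add(SSZ, mul(SSZ, add(SZ, SSZ))))
  [6] S(S(add(SZ, mul(SSZ, add(SZ, SSZ)))))
  [7] S(S(S(add(Z, mul(SSZ, add(SZ, SSZ))))))
  [8] S(S(S(mul(SSZ, add(SZ, SSZ)))))
  [9] S(S(S(add(add(SZ, SSZ), mul(SZ, add(SZ, SSZ))))))
  [10] S(S(S(add(S(add(Z, SSZ)), mul(SZ, add(SZ, SSZ))))))
  [11] S(S(S(S(add(add(Z, SSZ), mul(SZ, add(SZ, SSZ)))))))
  [12] S(S(S(S(add(SSZ, mul(SZ, add(SZ, SSZ)))))))
  [13] S(S(S(S(S(add(SZ, mul(SZ, add(SZ, SSZ))))))))
  [14] S(S(S(S(S(S(add(Z, mul(SZ, add(SZ, SSZ)))))))))
  [15] S(S(S(S(S(S(mul(SZ, add(SZ, SSZ))))))))
  [16] S(S(S(S(S(S(add(add(SZ, SSZ), mul(Z, add(SZ, SSZ)))))))))
  [17] S(S(S(S(S(S(add(S(add(Z, SSZ)), mul(Z, add(SZ, SSZ)))))))))
  [18] S(S(S(S(S(S(S(add(add(Z, SSZ), mul(Z, add(SZ, SSZ))))))))))
  [19] S(S(S(S(S(S(S(add(SSZ, mul(Z, add(SZ, SSZ))))))))))
  [20] S(S(S(S(S(S(S(S(add(SZ, mul(Z, add(SZ, SSZ)))))))))))
  [21] S(S(S(S(S(S(S(S(S(add(Z, mul(Z, add(SZ, SSZ))))))))))))
  [22] S(S(S(S(S(S(S(S(S(mul(Z, add(SZ, SSZ)))))))))))
  [23] S^9(Z)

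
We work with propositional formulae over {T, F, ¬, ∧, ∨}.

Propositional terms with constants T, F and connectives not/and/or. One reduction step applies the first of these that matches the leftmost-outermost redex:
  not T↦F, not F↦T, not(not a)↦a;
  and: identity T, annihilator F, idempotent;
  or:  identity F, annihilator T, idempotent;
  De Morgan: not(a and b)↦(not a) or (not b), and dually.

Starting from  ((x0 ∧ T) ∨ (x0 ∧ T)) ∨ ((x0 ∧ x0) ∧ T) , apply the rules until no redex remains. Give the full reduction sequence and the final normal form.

  start: ((x0 ∧ T) ∨ (x0 ∧ T)) ∨ ((x0 ∧ x0) ∧ T)
  [1] (x0 ∧ T) ∨ ((x0 ∧ x0) ∧ T)
  [2] x0 ∨ ((x0 ∧ x0) ∧ T)
  [3] x0 ∨ (x0 ∧ x0)
  [4] x0 ∨ x0
  [5] x0

Answer: normal form = x0  (in 5 steps)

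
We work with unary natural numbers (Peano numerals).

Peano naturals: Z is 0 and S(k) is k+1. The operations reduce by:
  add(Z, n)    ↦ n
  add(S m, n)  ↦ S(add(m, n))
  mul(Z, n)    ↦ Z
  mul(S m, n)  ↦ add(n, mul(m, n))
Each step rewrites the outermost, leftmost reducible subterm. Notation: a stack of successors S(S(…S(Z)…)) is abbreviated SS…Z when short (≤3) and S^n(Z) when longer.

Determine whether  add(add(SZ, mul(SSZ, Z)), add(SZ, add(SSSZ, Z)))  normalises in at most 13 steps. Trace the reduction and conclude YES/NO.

Answer: NO — after 13 steps the term is S(S(S(S(add(SZ, Z))))), not yet normal

Working:
  start: add(add(SZ, mul(SSZ, Z)), add(SZ, add(SSSZ, Z)))
  step 1: add(S(add(Z, mul(SSZ, Z))), add(SZ, add(SSSZ, Z)))
  step 2: S(add(add(Z, mul(SSZ, Z)), add(SZ, add(SSSZ, Z))))
  step 3: S(add(mul(SSZ, Z), add(SZ, add(SSSZ, Z))))
  step 4: S(add(add(Z, mul(SZ, Z)), add(SZ, add(SSSZ, Z))))
  step 5: S(add(mul(SZ, Z), add(SZ, add(SSSZ, Z))))
  step 6: S(add(add(Z, mul(Z, Z)), add(SZ, add(SSSZ, Z))))
  step 7: S(add(mul(Z, Z), add(SZ, add(SSSZ, Z))))
  step 8: S(add(Z, add(SZ, add(SSSZ, Z))))
  step 9: S(add(SZ, add(SSSZ, Z)))
  step 10: S(S(add(Z, add(SSSZ, Z))))
  step 11: S(S(add(SSSZ, Z)))
  step 12: S(S(S(add(SSZ, Z))))
  step 13: S(S(S(S(add(SZ, Z)))))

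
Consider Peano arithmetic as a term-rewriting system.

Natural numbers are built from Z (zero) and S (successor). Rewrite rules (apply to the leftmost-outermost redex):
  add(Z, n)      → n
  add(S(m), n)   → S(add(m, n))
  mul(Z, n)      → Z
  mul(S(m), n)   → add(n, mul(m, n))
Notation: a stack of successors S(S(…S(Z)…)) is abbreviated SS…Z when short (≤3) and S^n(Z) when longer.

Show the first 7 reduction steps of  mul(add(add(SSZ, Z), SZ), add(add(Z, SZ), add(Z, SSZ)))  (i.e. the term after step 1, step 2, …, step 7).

  start: mul(add(add(SSZ, Z), SZ), add(add(Z, SZ), add(Z, SSZ)))
  step 1: mul(add(S(add(SZ, Z)), SZ), add(add(Z, SZ), add(Z, SSZ)))
  step 2: mul(S(add(add(SZ, Z), SZ)), add(add(Z, SZ), add(Z, SSZ)))
  step 3: add(add(add(Z, SZ), add(Z, SSZ)), mul(add(add(SZ, Z), SZ), add(add(Z, SZ), add(Z, SSZ))))
  step 4: add(add(SZ, add(Z, SSZ)), mul(add(add(SZ, Z), SZ), add(add(Z, SZ), add(Z, SSZ))))
  step 5: add(S(add(Z, add(Z, SSZ))), mul(add(add(SZ, Z), SZ), add(add(Z, SZ), add(Z, SSZ))))
  step 6: S(add(add(Z, add(Z, SSZ)), mul(add(add(SZ, Z), SZ), add(add(Z, SZ), add(Z, SSZ)))))
  step 7: S(add(add(Z, SSZ), mul(add(add(SZ, Z), SZ), add(add(Z, SZ), add(Z, SSZ)))))

Answer: after 7 steps: S(add(add(Z, SSZ), mul(add(add(SZ, Z), SZ), add(add(Z, SZ), add(Z, SSZ)))))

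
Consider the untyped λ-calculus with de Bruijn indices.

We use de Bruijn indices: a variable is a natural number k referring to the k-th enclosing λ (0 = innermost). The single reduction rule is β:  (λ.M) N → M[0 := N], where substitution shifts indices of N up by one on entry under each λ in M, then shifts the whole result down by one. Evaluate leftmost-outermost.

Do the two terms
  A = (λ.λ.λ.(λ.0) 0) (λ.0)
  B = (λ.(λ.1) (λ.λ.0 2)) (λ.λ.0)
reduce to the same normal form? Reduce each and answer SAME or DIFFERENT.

Answer: SAME — A ⇓ λ.λ.0, B ⇓ λ.λ.0

Working:
Term A:
  start: (λ.λ.λ.(λ.0) 0) (λ.0)
  →1  λ.λ.(λ.0) 0
  →2  λ.λ.0

Term B:
  start: (λ.(λ.1) (λ.λ.0 2)) (λ.λ.0)
  →1  (λ.λ.λ.0) (λ.λ.0 (λ.λ.0))
  →2  λ.λ.0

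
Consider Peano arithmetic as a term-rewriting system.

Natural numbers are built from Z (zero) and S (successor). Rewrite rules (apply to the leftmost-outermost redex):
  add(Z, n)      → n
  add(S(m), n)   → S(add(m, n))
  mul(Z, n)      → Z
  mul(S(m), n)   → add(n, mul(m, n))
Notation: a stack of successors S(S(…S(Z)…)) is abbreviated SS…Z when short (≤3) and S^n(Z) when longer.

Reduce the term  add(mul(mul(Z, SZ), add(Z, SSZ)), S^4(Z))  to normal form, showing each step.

  start: add(mul(mul(Z, SZ), add(Z, SSZ)), S^4(Z))
  step 1: add(mul(Z, add(Z, SSZ)), S^4(Z))
  step 2: add(Z, S^4(Z))
  step 3: S^4(Z)

Answer: normal form = S^4(Z)  (in 3 steps)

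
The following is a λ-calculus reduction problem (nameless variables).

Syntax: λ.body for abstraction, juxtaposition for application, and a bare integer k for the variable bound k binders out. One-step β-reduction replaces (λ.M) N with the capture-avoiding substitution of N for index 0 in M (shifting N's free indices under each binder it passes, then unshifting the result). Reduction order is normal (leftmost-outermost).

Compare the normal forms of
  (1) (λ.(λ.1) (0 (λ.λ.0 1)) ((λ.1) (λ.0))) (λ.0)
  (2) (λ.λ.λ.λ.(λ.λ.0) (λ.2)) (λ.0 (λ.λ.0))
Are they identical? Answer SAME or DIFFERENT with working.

Answer: DIFFERENT — A ⇓ λ.0, B ⇓ λ.λ.λ.λ.0

Working:
Term A:
  start: (λ.(λ.1) (0 (λ.λ.0 1)) ((λ.1) (λ.0))) (λ.0)
  →1  (λ.λ.0) ((λ.0) (λ.λ.0 1)) ((λ.λ.0) (λ.0))
  →2  (λ.0) ((λ.λ.0) (λ.0))
  →3  (λ.λ.0) (λ.0)
  →4  λ.0

Term B:
  start: (λ.λ.λ.λ.(λ.λ.0) (λ.2)) (λ.0 (λ.λ.0))
  →1  λ.λ.λ.(λ.λ.0) (λ.2)
  →2  λ.λ.λ.λ.0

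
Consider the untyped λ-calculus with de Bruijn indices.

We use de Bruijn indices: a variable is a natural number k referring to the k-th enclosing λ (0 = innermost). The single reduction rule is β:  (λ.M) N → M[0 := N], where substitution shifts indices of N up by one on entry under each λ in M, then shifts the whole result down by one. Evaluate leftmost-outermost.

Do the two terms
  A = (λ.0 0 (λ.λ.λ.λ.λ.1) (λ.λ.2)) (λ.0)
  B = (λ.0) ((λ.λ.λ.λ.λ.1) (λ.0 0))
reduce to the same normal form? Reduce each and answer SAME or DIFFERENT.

Answer: SAME — A ⇓ λ.λ.λ.λ.1, B ⇓ λ.λ.λ.λ.1

Working:
Term A:
  start: (λ.0 0 (λ.λ.λ.λ.λ.1) (λ.λ.2)) (λ.0)
  step 1: (λ.0) (λ.0) (λ.λ.λ.λ.λ.1) (λ.λ.λ.0)
  step 2: (λ.0) (λ.λ.λ.λ.λ.1) (λ.λ.λ.0)
  step 3: (λ.λ.λ.λ.λ.1) (λ.λ.λ.0)
  step 4: λ.λ.λ.λ.1

Term B:
  start: (λ.0) ((λ.λ.λ.λ.λ.1) (λ.0 0))
  step 1: (λ.λ.λ.λ.λ.1) (λ.0 0)
  step 2: λ.λ.λ.λ.1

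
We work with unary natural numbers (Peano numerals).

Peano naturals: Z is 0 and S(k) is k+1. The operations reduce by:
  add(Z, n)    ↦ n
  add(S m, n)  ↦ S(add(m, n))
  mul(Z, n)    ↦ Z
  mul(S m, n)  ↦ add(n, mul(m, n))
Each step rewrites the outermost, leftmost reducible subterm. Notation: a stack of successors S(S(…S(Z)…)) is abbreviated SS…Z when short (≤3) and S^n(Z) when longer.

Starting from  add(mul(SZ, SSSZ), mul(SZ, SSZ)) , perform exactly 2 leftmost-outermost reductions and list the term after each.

  start: add(mul(SZ, SSSZ), mul(SZ, SSZ))
  →1  add(add(SSSZ, mul(Z, SSSZ)), mul(SZ, SSZ))
  →2  add(S(add(SSZ, mul(Z, SSSZ))), mul(SZ, SSZ))

Answer: after 2 steps: add(S(add(SSZ, mul(Z, SSSZ))), mul(SZ, SSZ))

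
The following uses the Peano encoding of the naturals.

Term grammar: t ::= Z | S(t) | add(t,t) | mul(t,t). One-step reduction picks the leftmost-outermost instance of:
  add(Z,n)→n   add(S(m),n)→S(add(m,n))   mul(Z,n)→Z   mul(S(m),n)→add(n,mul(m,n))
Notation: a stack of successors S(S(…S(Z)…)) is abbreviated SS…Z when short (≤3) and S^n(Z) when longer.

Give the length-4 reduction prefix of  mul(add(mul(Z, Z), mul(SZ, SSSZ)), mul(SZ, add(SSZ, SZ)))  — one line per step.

Answer: after 4 steps: mul(S(add(SSZ, mul(Z, SSSZ))), mul(SZ, add(SSZ, SZ)))

Derivation:
  start: mul(add(mul(Z, Z), mul(SZ, SSSZ)), mul(SZ, add(SSZ, SZ)))
  →1  mul(add(Z, mul(SZ, SSSZ)), mul(SZ, add(SSZ, SZ)))
  →2  mul(mul(SZ, SSSZ), mul(SZ, add(SSZ, SZ)))
  →3  mul(add(SSSZ, mul(Z, SSSZ)), mul(SZ, add(SSZ, SZ)))
  →4  mul(S(add(SSZ, mul(Z, SSSZ))), mul(SZ, add(SSZ, SZ)))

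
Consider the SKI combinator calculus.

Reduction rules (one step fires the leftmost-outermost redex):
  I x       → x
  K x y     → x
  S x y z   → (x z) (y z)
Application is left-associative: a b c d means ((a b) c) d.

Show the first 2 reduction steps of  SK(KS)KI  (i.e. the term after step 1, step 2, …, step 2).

Answer: after 2 steps: KI

Derivation:
  start: SK(KS)KI
  →1  KK(KSK)I
  →2  KI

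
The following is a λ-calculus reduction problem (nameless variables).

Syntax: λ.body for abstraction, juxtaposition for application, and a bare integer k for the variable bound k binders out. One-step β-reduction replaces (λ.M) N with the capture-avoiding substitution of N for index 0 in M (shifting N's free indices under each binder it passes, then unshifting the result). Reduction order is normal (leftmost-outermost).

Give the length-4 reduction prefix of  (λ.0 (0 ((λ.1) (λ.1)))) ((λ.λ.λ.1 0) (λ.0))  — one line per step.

Answer: after 4 steps: λ.(λ.λ.1 0) ((λ.(λ.λ.λ.1 0) (λ.0)) (λ.(λ.λ.λ.1 0) (λ.0))) 0

Working:
  start: (λ.0 (0 ((λ.1) (λ.1)))) ((λ.λ.λ.1 0) (λ.0))
  step 1: (λ.λ.λ.1 0) (λ.0) ((λ.λ.λ.1 0) (λ.0) ((λ.(λ.λ.λ.1 0) (λ.0)) (λ.(λ.λ.λ.1 0) (λ.0))))
  step 2: (λ.λ.1 0) ((λ.λ.λ.1 0) (λ.0) ((λ.(λ.λ.λ.1 0) (λ.0)) (λ.(λ.λ.λ.1 0) (λ.0))))
  step 3: λ.(λ.λ.λ.1 0) (λ.0) ((λ.(λ.λ.λ.1 0) (λ.0)) (λ.(λ.λ.λ.1 0) (λ.0))) 0
  step 4: λ.(λ.λ.1 0) ((λ.(λ.λ.λ.1 0) (λ.0)) (λ.(λ.λ.λ.1 0) (λ.0))) 0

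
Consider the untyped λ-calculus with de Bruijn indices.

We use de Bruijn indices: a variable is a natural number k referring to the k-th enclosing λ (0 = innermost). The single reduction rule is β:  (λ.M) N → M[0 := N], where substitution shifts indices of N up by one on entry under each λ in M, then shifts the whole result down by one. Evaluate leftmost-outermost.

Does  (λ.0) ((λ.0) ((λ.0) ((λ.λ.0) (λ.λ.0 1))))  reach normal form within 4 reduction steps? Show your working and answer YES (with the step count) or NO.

Answer: YES — reaches normal form λ.0 in 4 ≤ 4 steps

Working:
  start: (λ.0) ((λ.0) ((λ.0) ((λ.λ.0) (λ.λ.0 1))))
  →1  (λ.0) ((λ.0) ((λ.λ.0) (λ.λ.0 1)))
  →2  (λ.0) ((λ.λ.0) (λ.λ.0 1))
  →3  (λ.λ.0) (λ.λ.0 1)
  →4  λ.0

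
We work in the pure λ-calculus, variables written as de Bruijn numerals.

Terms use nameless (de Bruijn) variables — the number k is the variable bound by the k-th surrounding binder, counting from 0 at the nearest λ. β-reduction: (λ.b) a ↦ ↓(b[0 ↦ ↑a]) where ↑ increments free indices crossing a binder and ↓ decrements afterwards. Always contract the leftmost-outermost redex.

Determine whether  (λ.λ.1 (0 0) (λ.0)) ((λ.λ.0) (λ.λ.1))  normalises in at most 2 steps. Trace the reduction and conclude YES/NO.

Answer: NO — after 2 steps the term is λ.(λ.0) (0 0) (λ.0), not yet normal

Derivation:
  start: (λ.λ.1 (0 0) (λ.0)) ((λ.λ.0) (λ.λ.1))
  [1] λ.(λ.λ.0) (λ.λ.1) (0 0) (λ.0)
  [2] λ.(λ.0) (0 0) (λ.0)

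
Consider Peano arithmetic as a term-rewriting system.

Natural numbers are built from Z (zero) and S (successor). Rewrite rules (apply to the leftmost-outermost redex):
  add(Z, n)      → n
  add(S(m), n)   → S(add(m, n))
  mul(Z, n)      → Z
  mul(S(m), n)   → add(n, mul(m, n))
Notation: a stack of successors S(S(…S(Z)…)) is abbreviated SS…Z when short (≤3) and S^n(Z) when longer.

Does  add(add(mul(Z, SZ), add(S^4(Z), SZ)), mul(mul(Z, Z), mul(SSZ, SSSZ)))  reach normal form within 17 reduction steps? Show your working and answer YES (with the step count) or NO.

Answer: YES — reaches normal form S^5(Z) in 15 ≤ 17 steps

Working:
  start: add(add(mul(Z, SZ), add(S^4(Z), SZ)), mul(mul(Z, Z), mul(SSZ, SSSZ)))
  step 1: add(add(Z, add(S^4(Z), SZ)), mul(mul(Z, Z), mul(SSZ, SSSZ)))
  step 2: add(add(S^4(Z), SZ), mul(mul(Z, Z), mul(SSZ, SSSZ)))
  step 3: add(S(add(SSSZ, SZ)), mul(mul(Z, Z), mul(SSZ, SSSZ)))
  step 4: S(add(add(SSSZ, SZ), mul(mul(Z, Z), mul(SSZ, SSSZ))))
  step 5: S(add(S(add(SSZ, SZ)), mul(mul(Z, Z), mul(SSZ, SSSZ))))
  step 6: S(S(add(add(SSZ, SZ), mul(mul(Z, Z), mul(SSZ, SSSZ)))))
  step 7: S(S(add(S(add(SZ, SZ)), mul(mul(Z, Z), mul(SSZ, SSSZ)))))
  step 8: S(S(S(add(add(SZ, SZ), mul(mul(Z, Z), mul(SSZ, SSSZ))))))
  step 9: S(S(S(add(S(add(Z, SZ)), mul(mul(Z, Z), mul(SSZ, SSSZ))))))
  step 10: S(S(S(S(add(add(Z, SZ), mul(mul(Z, Z), mul(SSZ, SSSZ)))))))
  step 11: S(S(S(S(add(SZ, mul(mul(Z, Z), mul(SSZ, SSSZ)))))))
  step 12: S(S(S(S(S(add(Z, mul(mul(Z, Z), mul(SSZ, SSSZ))))))))
  step 13: S(S(S(S(S(mul(mul(Z, Z), mul(SSZ, SSSZ)))))))
  step 14: S(S(S(S(S(mul(Z, mul(SSZ, SSSZ)))))))
  step 15: S^5(Z)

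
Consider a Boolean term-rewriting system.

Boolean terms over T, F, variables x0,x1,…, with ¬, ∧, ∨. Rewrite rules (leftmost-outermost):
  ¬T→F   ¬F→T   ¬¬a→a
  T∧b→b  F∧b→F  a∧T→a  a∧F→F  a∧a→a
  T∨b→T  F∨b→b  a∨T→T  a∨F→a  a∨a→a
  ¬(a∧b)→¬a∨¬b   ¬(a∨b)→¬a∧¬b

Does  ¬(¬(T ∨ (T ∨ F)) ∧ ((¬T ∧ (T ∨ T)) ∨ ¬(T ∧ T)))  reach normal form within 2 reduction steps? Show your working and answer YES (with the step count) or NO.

  start: ¬(¬(T ∨ (T ∨ F)) ∧ ((¬T ∧ (T ∨ T)) ∨ ¬(T ∧ T)))
  step 1: ¬¬(T ∨ (T ∨ F)) ∨ ¬((¬T ∧ (T ∨ T)) ∨ ¬(T ∧ T))
  step 2: (T ∨ (T ∨ F)) ∨ ¬((¬T ∧ (T ∨ T)) ∨ ¬(T ∧ T))

Answer: NO — after 2 steps the term is (T ∨ (T ∨ F)) ∨ ¬((¬T ∧ (T ∨ T)) ∨ ¬(T ∧ T)), not yet normal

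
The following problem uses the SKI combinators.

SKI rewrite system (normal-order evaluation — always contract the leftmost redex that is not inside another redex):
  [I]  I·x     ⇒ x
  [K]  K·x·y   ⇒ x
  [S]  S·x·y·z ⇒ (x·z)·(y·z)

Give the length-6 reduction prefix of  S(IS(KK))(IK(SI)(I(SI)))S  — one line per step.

  start: S(IS(KK))(IK(SI)(I(SI)))S
  step 1: IS(KK)S(IK(SI)(I(SI))S)
  step 2: S(KK)S(IK(SI)(I(SI))S)
  step 3: KK(IK(SI)(I(SI))S)(S(IK(SI)(I(SI))S))
  step 4: K(S(IK(SI)(I(SI))S))
  step 5: K(S(K(SI)(I(SI))S))
  step 6: K(S(SIS))

Answer: after 6 steps: K(S(SIS))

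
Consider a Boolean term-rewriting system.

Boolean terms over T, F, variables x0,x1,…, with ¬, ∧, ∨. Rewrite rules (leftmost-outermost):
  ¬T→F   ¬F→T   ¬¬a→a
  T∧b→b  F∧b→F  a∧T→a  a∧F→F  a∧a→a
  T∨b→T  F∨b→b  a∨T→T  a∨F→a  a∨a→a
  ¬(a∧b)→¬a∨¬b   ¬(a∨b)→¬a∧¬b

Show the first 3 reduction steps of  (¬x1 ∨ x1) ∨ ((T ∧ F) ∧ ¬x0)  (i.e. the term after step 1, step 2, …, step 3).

  start: (¬x1 ∨ x1) ∨ ((T ∧ F) ∧ ¬x0)
  [1] (¬x1 ∨ x1) ∨ (F ∧ ¬x0)
  [2] (¬x1 ∨ x1) ∨ F
  [3] ¬x1 ∨ x1

Answer: after 3 steps: ¬x1 ∨ x1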